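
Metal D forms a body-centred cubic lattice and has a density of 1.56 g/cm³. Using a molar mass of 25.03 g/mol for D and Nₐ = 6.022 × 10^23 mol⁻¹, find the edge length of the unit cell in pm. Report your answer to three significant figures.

With Z = 2 atoms per BCC cell, a³ = Z·M/(N_A·ρ) = 2 × 25.03 / (6.022 × 10²³ × 1.560 g/cm³) = 5.329 × 10^-23 cm³.
a = (5.329 × 10^-23)^(1/3) = 3.763 × 10^-8 cm = 376 pm.

376 pm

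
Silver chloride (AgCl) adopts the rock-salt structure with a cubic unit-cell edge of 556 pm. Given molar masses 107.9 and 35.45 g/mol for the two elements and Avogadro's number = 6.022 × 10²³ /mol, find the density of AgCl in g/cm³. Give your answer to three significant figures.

5.54 g/cm³

The rock-salt structure contains Z = 4 formula units per cell; M(AgCl) = 107.9 + 35.45 = 143.35 g/mol.
a³ = (5.560 × 10^-8 cm)³ = 1.719 × 10^-22 cm³.
ρ = 4 × 143.35 / (6.022 × 10²³ × 1.719 × 10^-22) = 5.540 g/cm³.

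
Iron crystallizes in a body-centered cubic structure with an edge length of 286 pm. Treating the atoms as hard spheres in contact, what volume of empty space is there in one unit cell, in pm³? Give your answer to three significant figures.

In a BCC lattice atoms touch along the body diagonal, so √3·a = 4r, so r = 0.4330a = 123.8 pm.
V_cell = a³ = 2.339 × 10^7 pm³; V_atoms = 2 × (4/3)πr³ = 1.591 × 10^7 pm³.
Empty space = 2.339 × 10^7 − 1.591 × 10^7 = 7.48 × 10^6 pm³.

7.48 × 10^6 pm³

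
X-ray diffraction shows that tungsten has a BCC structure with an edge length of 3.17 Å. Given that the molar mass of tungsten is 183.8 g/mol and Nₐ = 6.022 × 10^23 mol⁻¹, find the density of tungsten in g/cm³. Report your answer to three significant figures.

A BCC unit cell contains Z = 2 atoms.
Cell volume: a³ = (3.17 Å)³ = (3.170 × 10^-8 cm)³ = 3.186 × 10^-23 cm³.
ρ = Z·M/(N_A·a³) = 2 × 183.8 / (6.022 × 10²³ × 3.186 × 10^-23) = 19.16 g/cm³.

19.2 g/cm³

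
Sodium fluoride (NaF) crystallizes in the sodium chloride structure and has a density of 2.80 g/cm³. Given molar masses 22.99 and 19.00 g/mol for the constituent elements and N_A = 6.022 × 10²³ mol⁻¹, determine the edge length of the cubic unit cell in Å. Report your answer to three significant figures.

4.64 Å

M(NaF) = 41.99 g/mol; Z = 4 formula units per cell.
a³ = Z·M/(N_A·ρ) = 4 × 41.99 / (6.022 × 10²³ × 2.80) = 9.961 × 10^-23 cm³, so a = 4.636 × 10^-8 cm = 4.64 Å.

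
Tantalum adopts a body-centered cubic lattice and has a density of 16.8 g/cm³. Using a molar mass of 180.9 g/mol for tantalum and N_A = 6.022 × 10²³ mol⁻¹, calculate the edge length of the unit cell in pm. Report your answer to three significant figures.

329 pm

With Z = 2 atoms per BCC cell, a³ = Z·M/(N_A·ρ) = 2 × 180.9 / (6.022 × 10²³ × 16.80 g/cm³) = 3.576 × 10^-23 cm³.
a = (3.576 × 10^-23)^(1/3) = 3.295 × 10^-8 cm = 329 pm.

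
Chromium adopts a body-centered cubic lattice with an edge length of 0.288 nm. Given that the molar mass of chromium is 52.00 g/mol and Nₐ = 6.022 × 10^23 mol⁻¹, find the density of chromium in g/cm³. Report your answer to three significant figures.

7.23 g/cm³

A BCC unit cell contains Z = 2 atoms.
Cell volume: a³ = (0.288 nm)³ = (2.880 × 10^-8 cm)³ = 2.389 × 10^-23 cm³.
ρ = Z·M/(N_A·a³) = 2 × 52.00 / (6.022 × 10²³ × 2.389 × 10^-23) = 7.230 g/cm³.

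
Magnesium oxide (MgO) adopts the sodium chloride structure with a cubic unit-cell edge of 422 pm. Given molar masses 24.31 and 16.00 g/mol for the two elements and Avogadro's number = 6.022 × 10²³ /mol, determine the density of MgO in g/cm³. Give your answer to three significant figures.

3.56 g/cm³

The sodium chloride structure contains Z = 4 formula units per cell; M(MgO) = 24.31 + 16.00 = 40.31 g/mol.
a³ = (4.220 × 10^-8 cm)³ = 7.515 × 10^-23 cm³.
ρ = 4 × 40.31 / (6.022 × 10²³ × 7.515 × 10^-23) = 3.563 g/cm³.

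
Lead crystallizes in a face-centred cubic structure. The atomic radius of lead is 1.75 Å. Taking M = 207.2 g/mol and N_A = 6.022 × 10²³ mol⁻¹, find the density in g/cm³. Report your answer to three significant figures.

11.3 g/cm³

In an FCC lattice, atoms touch along the face diagonal, so √2·a = 4r, giving a = 4.950 Å = 4.950 × 10^-8 cm.
With Z = 4, ρ = Z·M/(N_A·a³) = 4 × 207.2 / (6.022 × 10²³ × 1.213 × 10^-22) = 11.35 g/cm³.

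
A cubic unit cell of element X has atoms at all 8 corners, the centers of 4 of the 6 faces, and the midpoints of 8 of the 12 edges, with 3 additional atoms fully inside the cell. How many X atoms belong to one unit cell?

8

Corner atoms are shared by 8 cells (1/8 each), face atoms by 2 (1/2 each), edge atoms by 4 (1/4 each), interior atoms are unshared.
Net atoms = 8 × 1/8 + 4 × 1/2 + 8 × 1/4 + 3 = 1 + 2 + 2 + 3 = 8.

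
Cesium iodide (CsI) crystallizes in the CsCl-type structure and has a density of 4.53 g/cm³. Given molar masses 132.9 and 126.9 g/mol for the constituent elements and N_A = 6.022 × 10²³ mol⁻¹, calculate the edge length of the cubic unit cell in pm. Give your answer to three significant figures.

457 pm

M(CsI) = 259.8 g/mol; Z = 1 formula unit per cell.
a³ = Z·M/(N_A·ρ) = 1 × 259.8 / (6.022 × 10²³ × 4.53) = 9.524 × 10^-23 cm³, so a = 4.567 × 10^-8 cm = 457 pm.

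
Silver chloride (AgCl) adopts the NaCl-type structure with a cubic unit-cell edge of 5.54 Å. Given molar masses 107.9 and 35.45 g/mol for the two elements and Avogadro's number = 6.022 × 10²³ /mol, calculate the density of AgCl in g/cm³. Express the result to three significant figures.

The NaCl-type structure contains Z = 4 formula units per cell; M(AgCl) = 107.9 + 35.45 = 143.35 g/mol.
a³ = (5.540 × 10^-8 cm)³ = 1.700 × 10^-22 cm³.
ρ = 4 × 143.35 / (6.022 × 10²³ × 1.700 × 10^-22) = 5.600 g/cm³.

5.60 g/cm³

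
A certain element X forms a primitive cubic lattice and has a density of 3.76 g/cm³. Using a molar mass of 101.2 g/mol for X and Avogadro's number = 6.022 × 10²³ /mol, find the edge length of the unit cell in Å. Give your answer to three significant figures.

3.55 Å

With Z = 1 atom per simple cubic cell, a³ = Z·M/(N_A·ρ) = 1 × 101.2 / (6.022 × 10²³ × 3.760 g/cm³) = 4.469 × 10^-23 cm³.
a = (4.469 × 10^-23)^(1/3) = 3.549 × 10^-8 cm = 3.55 Å.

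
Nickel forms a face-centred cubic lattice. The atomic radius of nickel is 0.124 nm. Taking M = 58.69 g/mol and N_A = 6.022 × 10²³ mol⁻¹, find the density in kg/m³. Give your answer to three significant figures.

9040 kg/m³

In an FCC lattice, atoms touch along the face diagonal, so √2·a = 4r, giving a = 0.3507 nm = 3.507 × 10^-8 cm.
With Z = 4, ρ = Z·M/(N_A·a³) = 4 × 58.69 / (6.022 × 10²³ × 4.314 × 10^-23) = 9.036 g/cm³ = 9040 kg/m³.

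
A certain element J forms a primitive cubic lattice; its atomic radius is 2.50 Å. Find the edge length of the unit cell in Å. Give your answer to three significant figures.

5.00 Å

In a simple cubic lattice, atoms touch along the cell edge, so a = 2r.
a = 2r = 2 × 2.50 = 5.00 Å.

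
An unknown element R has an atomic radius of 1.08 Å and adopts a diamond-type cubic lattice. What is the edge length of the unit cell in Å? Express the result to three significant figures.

In a diamond cubic lattice, nearest neighbors lie along the body diagonal with √3·a = 8r.
a = 8r/√3 = 8 × 1.08 / 1.7321 = 4.99 Å.

4.99 Å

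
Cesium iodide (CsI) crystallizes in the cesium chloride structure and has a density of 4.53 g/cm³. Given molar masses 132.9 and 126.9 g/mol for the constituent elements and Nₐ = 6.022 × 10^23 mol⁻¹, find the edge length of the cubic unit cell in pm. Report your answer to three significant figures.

M(CsI) = 259.8 g/mol; Z = 1 formula unit per cell.
a³ = Z·M/(N_A·ρ) = 1 × 259.8 / (6.022 × 10²³ × 4.53) = 9.524 × 10^-23 cm³, so a = 4.567 × 10^-8 cm = 457 pm.

457 pm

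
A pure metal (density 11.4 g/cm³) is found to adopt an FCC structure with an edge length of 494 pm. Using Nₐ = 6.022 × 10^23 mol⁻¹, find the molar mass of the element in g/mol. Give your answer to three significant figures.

207 g/mol

An FCC cell has Z = 4 atoms; a = 4.940 × 10^-8 cm.
M = ρ·N_A·a³/Z = 11.4 × 6.022 × 10²³ × 1.206 × 10^-22 / 4 = 207 g/mol.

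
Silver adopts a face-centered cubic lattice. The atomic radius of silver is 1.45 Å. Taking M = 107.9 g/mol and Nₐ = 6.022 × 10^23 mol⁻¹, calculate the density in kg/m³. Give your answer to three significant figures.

10400 kg/m³

In an FCC lattice, atoms touch along the face diagonal, so √2·a = 4r, giving a = 4.101 Å = 4.101 × 10^-8 cm.
With Z = 4, ρ = Z·M/(N_A·a³) = 4 × 107.9 / (6.022 × 10²³ × 6.898 × 10^-23) = 10.39 g/cm³ = 10400 kg/m³.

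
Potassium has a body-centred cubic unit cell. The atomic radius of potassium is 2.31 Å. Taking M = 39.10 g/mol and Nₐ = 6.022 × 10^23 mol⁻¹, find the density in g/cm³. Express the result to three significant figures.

0.855 g/cm³

In a BCC lattice, atoms touch along the body diagonal, so √3·a = 4r, giving a = 5.335 Å = 5.335 × 10^-8 cm.
With Z = 2, ρ = Z·M/(N_A·a³) = 2 × 39.10 / (6.022 × 10²³ × 1.518 × 10^-22) = 0.8553 g/cm³.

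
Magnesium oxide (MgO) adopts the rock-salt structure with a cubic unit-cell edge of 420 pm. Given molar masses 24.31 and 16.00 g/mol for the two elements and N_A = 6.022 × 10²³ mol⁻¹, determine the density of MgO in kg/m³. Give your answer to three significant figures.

The rock-salt structure contains Z = 4 formula units per cell; M(MgO) = 24.31 + 16.00 = 40.31 g/mol.
a³ = (4.200 × 10^-8 cm)³ = 7.409 × 10^-23 cm³.
ρ = 4 × 40.31 / (6.022 × 10²³ × 7.409 × 10^-23) = 3.614 g/cm³ = 3610 kg/m³.

3610 kg/m³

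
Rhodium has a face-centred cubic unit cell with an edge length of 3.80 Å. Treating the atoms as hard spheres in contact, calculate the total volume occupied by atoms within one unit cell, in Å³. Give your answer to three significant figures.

In an FCC lattice atoms touch along the face diagonal, so √2·a = 4r, so r = 0.3536a = 1.344 Å.
V_atoms = Z × (4/3)πr³ = 4 × (4/3)π × (1.344)³ = 40.6 Å³.

40.6 Å³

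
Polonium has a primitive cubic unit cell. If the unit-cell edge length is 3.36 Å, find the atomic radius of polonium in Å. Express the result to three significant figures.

In a simple cubic lattice, atoms touch along the cell edge, so a = 2r.
r = a/2 = 3.36/2 = 1.68 Å.

1.68 Å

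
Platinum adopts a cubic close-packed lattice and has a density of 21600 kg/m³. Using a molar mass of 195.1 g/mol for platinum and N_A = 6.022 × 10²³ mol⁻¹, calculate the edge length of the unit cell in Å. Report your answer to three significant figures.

With Z = 4 atoms per FCC cell, a³ = Z·M/(N_A·ρ) = 4 × 195.1 / (6.022 × 10²³ × 21.60 g/cm³) = 6.000 × 10^-23 cm³.
a = (6.000 × 10^-23)^(1/3) = 3.915 × 10^-8 cm = 3.91 Å.

3.91 Å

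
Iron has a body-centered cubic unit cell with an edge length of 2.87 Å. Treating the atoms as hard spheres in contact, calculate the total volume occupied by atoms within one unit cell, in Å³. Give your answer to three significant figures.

In a BCC lattice atoms touch along the body diagonal, so √3·a = 4r, so r = 0.4330a = 1.243 Å.
V_atoms = Z × (4/3)πr³ = 2 × (4/3)π × (1.243)³ = 16.1 Å³.

16.1 Å³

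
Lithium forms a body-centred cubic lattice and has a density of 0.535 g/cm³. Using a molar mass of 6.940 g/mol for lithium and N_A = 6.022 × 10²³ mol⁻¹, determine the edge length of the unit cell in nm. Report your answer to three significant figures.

With Z = 2 atoms per BCC cell, a³ = Z·M/(N_A·ρ) = 2 × 6.940 / (6.022 × 10²³ × 0.5350 g/cm³) = 4.308 × 10^-23 cm³.
a = (4.308 × 10^-23)^(1/3) = 3.506 × 10^-8 cm = 0.351 nm.

0.351 nm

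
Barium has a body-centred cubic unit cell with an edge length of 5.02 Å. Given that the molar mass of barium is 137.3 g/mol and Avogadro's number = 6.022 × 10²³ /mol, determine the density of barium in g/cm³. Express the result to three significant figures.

A BCC unit cell contains Z = 2 atoms.
Cell volume: a³ = (5.02 Å)³ = (5.020 × 10^-8 cm)³ = 1.265 × 10^-22 cm³.
ρ = Z·M/(N_A·a³) = 2 × 137.3 / (6.022 × 10²³ × 1.265 × 10^-22) = 3.605 g/cm³.

3.60 g/cm³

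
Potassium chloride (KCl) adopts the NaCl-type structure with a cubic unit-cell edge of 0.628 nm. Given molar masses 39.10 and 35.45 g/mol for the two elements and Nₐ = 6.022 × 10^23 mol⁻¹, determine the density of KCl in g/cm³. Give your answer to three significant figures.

The NaCl-type structure contains Z = 4 formula units per cell; M(KCl) = 39.10 + 35.45 = 74.55 g/mol.
a³ = (6.280 × 10^-8 cm)³ = 2.477 × 10^-22 cm³.
ρ = 4 × 74.55 / (6.022 × 10²³ × 2.477 × 10^-22) = 1.999 g/cm³.

2.00 g/cm³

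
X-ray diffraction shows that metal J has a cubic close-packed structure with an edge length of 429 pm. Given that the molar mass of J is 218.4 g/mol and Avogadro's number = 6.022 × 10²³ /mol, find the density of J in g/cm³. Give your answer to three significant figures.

18.4 g/cm³

An FCC unit cell contains Z = 4 atoms.
Cell volume: a³ = (429 pm)³ = (4.290 × 10^-8 cm)³ = 7.895 × 10^-23 cm³.
ρ = Z·M/(N_A·a³) = 4 × 218.4 / (6.022 × 10²³ × 7.895 × 10^-23) = 18.37 g/cm³.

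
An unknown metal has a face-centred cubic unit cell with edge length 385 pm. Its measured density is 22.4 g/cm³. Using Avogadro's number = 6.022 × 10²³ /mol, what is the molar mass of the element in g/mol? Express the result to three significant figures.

An FCC cell has Z = 4 atoms; a = 3.850 × 10^-8 cm.
M = ρ·N_A·a³/Z = 22.4 × 6.022 × 10²³ × 5.707 × 10^-23 / 4 = 192 g/mol.

192 g/mol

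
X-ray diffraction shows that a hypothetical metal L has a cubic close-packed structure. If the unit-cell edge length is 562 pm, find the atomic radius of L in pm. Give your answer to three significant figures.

In an FCC lattice, atoms touch along the face diagonal, so √2·a = 4r.
r = √2·a/4 = 1.4142 × 562 / 4 = 199 pm.

199 pm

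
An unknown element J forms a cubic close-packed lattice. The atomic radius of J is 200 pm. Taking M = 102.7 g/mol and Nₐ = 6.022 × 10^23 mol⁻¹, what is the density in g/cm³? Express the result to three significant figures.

3.77 g/cm³

In an FCC lattice, atoms touch along the face diagonal, so √2·a = 4r, giving a = 565.7 pm = 5.657 × 10^-8 cm.
With Z = 4, ρ = Z·M/(N_A·a³) = 4 × 102.7 / (6.022 × 10²³ × 1.810 × 10^-22) = 3.768 g/cm³.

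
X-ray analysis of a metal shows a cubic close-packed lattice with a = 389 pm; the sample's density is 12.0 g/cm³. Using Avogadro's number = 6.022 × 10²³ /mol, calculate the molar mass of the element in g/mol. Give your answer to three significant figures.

An FCC cell has Z = 4 atoms; a = 3.890 × 10^-8 cm.
M = ρ·N_A·a³/Z = 12.0 × 6.022 × 10²³ × 5.886 × 10^-23 / 4 = 106 g/mol.

106 g/mol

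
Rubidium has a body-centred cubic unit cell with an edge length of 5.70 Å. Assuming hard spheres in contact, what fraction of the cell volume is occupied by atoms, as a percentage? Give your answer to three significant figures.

In a BCC lattice atoms touch along the body diagonal, so √3·a = 4r, so r = 0.4330a = 2.468 Å.
Packing fraction = Z·(4/3)πr³ / a³ = 2 × (4/3)π × (2.468)³ / (5.70)³ = 0.6802 = 68.0%.

68.0%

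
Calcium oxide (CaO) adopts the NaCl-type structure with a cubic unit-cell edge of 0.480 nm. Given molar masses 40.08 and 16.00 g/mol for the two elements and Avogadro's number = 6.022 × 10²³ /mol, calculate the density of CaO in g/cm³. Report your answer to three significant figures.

The NaCl-type structure contains Z = 4 formula units per cell; M(CaO) = 40.08 + 16.00 = 56.08 g/mol.
a³ = (4.800 × 10^-8 cm)³ = 1.106 × 10^-22 cm³.
ρ = 4 × 56.08 / (6.022 × 10²³ × 1.106 × 10^-22) = 3.368 g/cm³.

3.37 g/cm³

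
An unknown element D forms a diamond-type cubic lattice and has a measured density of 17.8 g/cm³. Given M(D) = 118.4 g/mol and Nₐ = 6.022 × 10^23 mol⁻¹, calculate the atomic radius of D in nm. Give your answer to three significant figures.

0.0964 nm

For a diamond cubic cell (Z = 8), a³ = Z·M/(N_A·ρ) = 8 × 118.4 / (6.022 × 10²³ × 17.80) = 8.837 × 10^-23 cm³, so a = 4.454 × 10^-8 cm = 0.4454 nm.
Nearest neighbors lie along the body diagonal with √3·a = 8r, so r = 0.2165 × a = 0.0964 nm.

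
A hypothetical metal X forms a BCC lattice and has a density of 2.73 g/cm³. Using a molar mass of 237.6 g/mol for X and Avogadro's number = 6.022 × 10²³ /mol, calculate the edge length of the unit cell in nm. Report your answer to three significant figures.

0.661 nm

With Z = 2 atoms per BCC cell, a³ = Z·M/(N_A·ρ) = 2 × 237.6 / (6.022 × 10²³ × 2.730 g/cm³) = 2.891 × 10^-22 cm³.
a = (2.891 × 10^-22)^(1/3) = 6.612 × 10^-8 cm = 0.661 nm.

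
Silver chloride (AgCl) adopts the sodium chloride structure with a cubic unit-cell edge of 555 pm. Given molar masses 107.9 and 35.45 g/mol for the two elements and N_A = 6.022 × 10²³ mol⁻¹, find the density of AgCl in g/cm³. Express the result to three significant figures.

5.57 g/cm³

The sodium chloride structure contains Z = 4 formula units per cell; M(AgCl) = 107.9 + 35.45 = 143.35 g/mol.
a³ = (5.550 × 10^-8 cm)³ = 1.710 × 10^-22 cm³.
ρ = 4 × 143.35 / (6.022 × 10²³ × 1.710 × 10^-22) = 5.570 g/cm³.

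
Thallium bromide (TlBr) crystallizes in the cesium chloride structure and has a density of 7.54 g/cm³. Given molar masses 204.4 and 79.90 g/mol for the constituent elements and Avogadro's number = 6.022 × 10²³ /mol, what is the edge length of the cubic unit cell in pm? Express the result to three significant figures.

M(TlBr) = 284.3 g/mol; Z = 1 formula unit per cell.
a³ = Z·M/(N_A·ρ) = 1 × 284.3 / (6.022 × 10²³ × 7.54) = 6.261 × 10^-23 cm³, so a = 3.971 × 10^-8 cm = 397 pm.

397 pm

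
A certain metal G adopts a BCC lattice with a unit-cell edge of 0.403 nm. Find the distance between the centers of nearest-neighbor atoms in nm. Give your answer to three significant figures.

0.349 nm

In a BCC structure, atoms touch along the body diagonal, so √3·a = 4r; the nearest-neighbor distance equals 2r = 0.8660·a.
d = 0.8660 × 0.403 = 0.349 nm.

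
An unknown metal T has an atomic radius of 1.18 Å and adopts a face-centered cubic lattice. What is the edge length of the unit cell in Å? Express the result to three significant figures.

3.34 Å

In an FCC lattice, atoms touch along the face diagonal, so √2·a = 4r.
a = 4r/√2 = 4 × 1.18 / 1.4142 = 3.34 Å.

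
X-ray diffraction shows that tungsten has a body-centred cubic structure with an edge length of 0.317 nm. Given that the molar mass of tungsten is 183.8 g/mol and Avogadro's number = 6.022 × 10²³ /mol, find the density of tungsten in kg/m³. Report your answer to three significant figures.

19200 kg/m³

A BCC unit cell contains Z = 2 atoms.
Cell volume: a³ = (0.317 nm)³ = (3.170 × 10^-8 cm)³ = 3.186 × 10^-23 cm³.
ρ = Z·M/(N_A·a³) = 2 × 183.8 / (6.022 × 10²³ × 3.186 × 10^-23) = 19.16 g/cm³ = 19200 kg/m³.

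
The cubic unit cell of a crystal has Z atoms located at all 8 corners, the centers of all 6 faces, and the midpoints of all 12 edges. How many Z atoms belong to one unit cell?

7

Corner atoms are shared by 8 cells (1/8 each), face atoms by 2 (1/2 each), edge atoms by 4 (1/4 each).
Net atoms = 8 × 1/8 + 6 × 1/2 + 12 × 1/4 = 1 + 3 + 3 = 7.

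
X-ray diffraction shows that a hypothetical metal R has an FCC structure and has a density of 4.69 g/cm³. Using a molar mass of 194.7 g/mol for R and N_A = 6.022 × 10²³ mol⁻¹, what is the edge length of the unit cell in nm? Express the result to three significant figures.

With Z = 4 atoms per FCC cell, a³ = Z·M/(N_A·ρ) = 4 × 194.7 / (6.022 × 10²³ × 4.690 g/cm³) = 2.757 × 10^-22 cm³.
a = (2.757 × 10^-22)^(1/3) = 6.509 × 10^-8 cm = 0.651 nm.

0.651 nm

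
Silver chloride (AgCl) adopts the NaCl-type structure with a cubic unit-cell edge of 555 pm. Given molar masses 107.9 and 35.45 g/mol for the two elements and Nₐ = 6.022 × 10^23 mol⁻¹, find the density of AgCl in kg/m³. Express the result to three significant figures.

5570 kg/m³

The NaCl-type structure contains Z = 4 formula units per cell; M(AgCl) = 107.9 + 35.45 = 143.35 g/mol.
a³ = (5.550 × 10^-8 cm)³ = 1.710 × 10^-22 cm³.
ρ = 4 × 143.35 / (6.022 × 10²³ × 1.710 × 10^-22) = 5.570 g/cm³ = 5570 kg/m³.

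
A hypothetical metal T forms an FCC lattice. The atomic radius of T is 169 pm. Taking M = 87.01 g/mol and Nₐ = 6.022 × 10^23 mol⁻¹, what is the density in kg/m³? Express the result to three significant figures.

5290 kg/m³

In an FCC lattice, atoms touch along the face diagonal, so √2·a = 4r, giving a = 478.0 pm = 4.780 × 10^-8 cm.
With Z = 4, ρ = Z·M/(N_A·a³) = 4 × 87.01 / (6.022 × 10²³ × 1.092 × 10^-22) = 5.292 g/cm³ = 5290 kg/m³.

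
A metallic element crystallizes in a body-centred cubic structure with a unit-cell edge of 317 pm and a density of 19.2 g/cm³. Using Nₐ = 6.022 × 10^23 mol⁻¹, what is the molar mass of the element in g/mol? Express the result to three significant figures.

184 g/mol

A BCC cell has Z = 2 atoms; a = 3.170 × 10^-8 cm.
M = ρ·N_A·a³/Z = 19.2 × 6.022 × 10²³ × 3.186 × 10^-23 / 2 = 184 g/mol.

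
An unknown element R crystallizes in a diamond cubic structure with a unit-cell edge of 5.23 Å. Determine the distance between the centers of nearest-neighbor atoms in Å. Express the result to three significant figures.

In a diamond cubic structure, nearest neighbors lie along the body diagonal with √3·a = 8r; the nearest-neighbor distance equals 2r = 0.4330·a.
d = 0.4330 × 5.23 = 2.26 Å.

2.26 Å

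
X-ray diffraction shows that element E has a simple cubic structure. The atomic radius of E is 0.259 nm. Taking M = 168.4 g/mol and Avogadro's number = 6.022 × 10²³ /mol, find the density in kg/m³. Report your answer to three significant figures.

2010 kg/m³

In a simple cubic lattice, atoms touch along the cell edge, so a = 2r, giving a = 0.5180 nm = 5.180 × 10^-8 cm.
With Z = 1, ρ = Z·M/(N_A·a³) = 1 × 168.4 / (6.022 × 10²³ × 1.390 × 10^-22) = 2.012 g/cm³ = 2010 kg/m³.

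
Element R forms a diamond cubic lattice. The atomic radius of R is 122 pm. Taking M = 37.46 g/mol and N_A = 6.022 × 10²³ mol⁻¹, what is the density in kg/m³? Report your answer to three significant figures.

In a diamond cubic lattice, nearest neighbors lie along the body diagonal with √3·a = 8r, giving a = 563.5 pm = 5.635 × 10^-8 cm.
With Z = 8, ρ = Z·M/(N_A·a³) = 8 × 37.46 / (6.022 × 10²³ × 1.789 × 10^-22) = 2.781 g/cm³ = 2780 kg/m³.

2780 kg/m³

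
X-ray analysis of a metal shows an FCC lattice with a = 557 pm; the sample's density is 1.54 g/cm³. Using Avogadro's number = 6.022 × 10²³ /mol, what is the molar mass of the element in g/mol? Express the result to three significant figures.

40.1 g/mol

An FCC cell has Z = 4 atoms; a = 5.570 × 10^-8 cm.
M = ρ·N_A·a³/Z = 1.54 × 6.022 × 10²³ × 1.728 × 10^-22 / 4 = 40.1 g/mol.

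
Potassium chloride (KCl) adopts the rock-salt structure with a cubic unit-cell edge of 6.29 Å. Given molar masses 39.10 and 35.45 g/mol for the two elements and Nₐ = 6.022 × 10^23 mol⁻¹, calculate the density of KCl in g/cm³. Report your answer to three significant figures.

1.99 g/cm³

The rock-salt structure contains Z = 4 formula units per cell; M(KCl) = 39.10 + 35.45 = 74.55 g/mol.
a³ = (6.290 × 10^-8 cm)³ = 2.489 × 10^-22 cm³.
ρ = 4 × 74.55 / (6.022 × 10²³ × 2.489 × 10^-22) = 1.990 g/cm³.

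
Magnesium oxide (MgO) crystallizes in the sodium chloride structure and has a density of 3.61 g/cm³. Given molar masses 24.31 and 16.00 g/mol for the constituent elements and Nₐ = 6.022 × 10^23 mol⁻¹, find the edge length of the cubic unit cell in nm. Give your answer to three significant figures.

0.420 nm

M(MgO) = 40.31 g/mol; Z = 4 formula units per cell.
a³ = Z·M/(N_A·ρ) = 4 × 40.31 / (6.022 × 10²³ × 3.61) = 7.417 × 10^-23 cm³, so a = 4.202 × 10^-8 cm = 0.420 nm.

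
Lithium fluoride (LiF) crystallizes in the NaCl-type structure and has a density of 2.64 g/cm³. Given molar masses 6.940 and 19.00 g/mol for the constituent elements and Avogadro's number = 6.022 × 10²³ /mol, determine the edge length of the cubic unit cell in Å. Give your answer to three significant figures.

M(LiF) = 25.94 g/mol; Z = 4 formula units per cell.
a³ = Z·M/(N_A·ρ) = 4 × 25.94 / (6.022 × 10²³ × 2.64) = 6.527 × 10^-23 cm³, so a = 4.026 × 10^-8 cm = 4.03 Å.

4.03 Å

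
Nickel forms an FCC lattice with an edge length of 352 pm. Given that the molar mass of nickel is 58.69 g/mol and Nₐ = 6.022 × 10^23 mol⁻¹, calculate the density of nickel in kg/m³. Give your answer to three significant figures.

8940 kg/m³

An FCC unit cell contains Z = 4 atoms.
Cell volume: a³ = (352 pm)³ = (3.520 × 10^-8 cm)³ = 4.361 × 10^-23 cm³.
ρ = Z·M/(N_A·a³) = 4 × 58.69 / (6.022 × 10²³ × 4.361 × 10^-23) = 8.938 g/cm³ = 8940 kg/m³.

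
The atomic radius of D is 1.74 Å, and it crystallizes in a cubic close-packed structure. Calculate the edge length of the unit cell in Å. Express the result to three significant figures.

4.92 Å

In an FCC lattice, atoms touch along the face diagonal, so √2·a = 4r.
a = 4r/√2 = 4 × 1.74 / 1.4142 = 4.92 Å.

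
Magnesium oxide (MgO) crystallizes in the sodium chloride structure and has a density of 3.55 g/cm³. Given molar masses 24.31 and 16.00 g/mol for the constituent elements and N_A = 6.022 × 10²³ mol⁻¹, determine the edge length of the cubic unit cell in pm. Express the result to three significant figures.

M(MgO) = 40.31 g/mol; Z = 4 formula units per cell.
a³ = Z·M/(N_A·ρ) = 4 × 40.31 / (6.022 × 10²³ × 3.55) = 7.542 × 10^-23 cm³, so a = 4.225 × 10^-8 cm = 423 pm.

423 pm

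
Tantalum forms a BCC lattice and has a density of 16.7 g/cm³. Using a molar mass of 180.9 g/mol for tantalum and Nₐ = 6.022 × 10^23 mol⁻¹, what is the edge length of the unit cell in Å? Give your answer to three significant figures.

With Z = 2 atoms per BCC cell, a³ = Z·M/(N_A·ρ) = 2 × 180.9 / (6.022 × 10²³ × 16.70 g/cm³) = 3.598 × 10^-23 cm³.
a = (3.598 × 10^-23)^(1/3) = 3.301 × 10^-8 cm = 3.30 Å.

3.30 Å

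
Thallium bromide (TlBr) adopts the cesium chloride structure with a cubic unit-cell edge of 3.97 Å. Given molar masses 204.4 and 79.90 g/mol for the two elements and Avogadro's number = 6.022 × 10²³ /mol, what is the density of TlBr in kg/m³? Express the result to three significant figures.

The cesium chloride structure contains Z = 1 formula unit per cell; M(TlBr) = 204.4 + 79.90 = 284.3 g/mol.
a³ = (3.970 × 10^-8 cm)³ = 6.257 × 10^-23 cm³.
ρ = 1 × 284.3 / (6.022 × 10²³ × 6.257 × 10^-23) = 7.545 g/cm³ = 7550 kg/m³.

7550 kg/m³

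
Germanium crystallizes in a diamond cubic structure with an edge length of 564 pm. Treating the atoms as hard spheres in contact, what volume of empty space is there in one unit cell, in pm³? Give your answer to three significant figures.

In a diamond cubic lattice nearest neighbors lie along the body diagonal with √3·a = 8r, so r = 0.2165a = 122.1 pm.
V_cell = a³ = 1.794 × 10^8 pm³; V_atoms = 8 × (4/3)πr³ = 6.101 × 10^7 pm³.
Empty space = 1.794 × 10^8 − 6.101 × 10^7 = 1.18 × 10^8 pm³.

1.18 × 10^8 pm³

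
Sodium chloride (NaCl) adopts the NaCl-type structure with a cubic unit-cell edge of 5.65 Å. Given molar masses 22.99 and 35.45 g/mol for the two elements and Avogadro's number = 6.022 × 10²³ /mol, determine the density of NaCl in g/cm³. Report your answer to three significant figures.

The NaCl-type structure contains Z = 4 formula units per cell; M(NaCl) = 22.99 + 35.45 = 58.44 g/mol.
a³ = (5.650 × 10^-8 cm)³ = 1.804 × 10^-22 cm³.
ρ = 4 × 58.44 / (6.022 × 10²³ × 1.804 × 10^-22) = 2.152 g/cm³.

2.15 g/cm³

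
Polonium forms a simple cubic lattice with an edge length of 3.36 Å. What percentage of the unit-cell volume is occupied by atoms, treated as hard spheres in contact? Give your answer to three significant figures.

52.4%

In a simple cubic lattice atoms touch along the cell edge, so a = 2r, so r = 0.5000a = 1.680 Å.
Packing fraction = Z·(4/3)πr³ / a³ = 1 × (4/3)π × (1.680)³ / (3.36)³ = 0.5236 = 52.4%.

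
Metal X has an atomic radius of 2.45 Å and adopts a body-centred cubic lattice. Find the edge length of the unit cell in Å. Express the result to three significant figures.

5.66 Å

In a BCC lattice, atoms touch along the body diagonal, so √3·a = 4r.
a = 4r/√3 = 4 × 2.45 / 1.7321 = 5.66 Å.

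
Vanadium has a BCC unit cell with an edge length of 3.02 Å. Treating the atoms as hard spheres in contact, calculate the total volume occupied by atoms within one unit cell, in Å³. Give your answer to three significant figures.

18.7 Å³

In a BCC lattice atoms touch along the body diagonal, so √3·a = 4r, so r = 0.4330a = 1.308 Å.
V_atoms = Z × (4/3)πr³ = 2 × (4/3)π × (1.308)³ = 18.7 Å³.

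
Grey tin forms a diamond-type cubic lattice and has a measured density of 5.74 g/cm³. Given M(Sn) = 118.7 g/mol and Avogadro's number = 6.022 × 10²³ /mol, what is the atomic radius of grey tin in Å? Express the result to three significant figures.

For a diamond cubic cell (Z = 8), a³ = Z·M/(N_A·ρ) = 8 × 118.7 / (6.022 × 10²³ × 5.740) = 2.747 × 10^-22 cm³, so a = 6.501 × 10^-8 cm = 6.501 Å.
Nearest neighbors lie along the body diagonal with √3·a = 8r, so r = 0.2165 × a = 1.41 Å.

1.41 Å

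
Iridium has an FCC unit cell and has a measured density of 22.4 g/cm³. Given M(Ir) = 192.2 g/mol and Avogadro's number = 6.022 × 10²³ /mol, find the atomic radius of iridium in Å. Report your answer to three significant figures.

1.36 Å

For an FCC cell (Z = 4), a³ = Z·M/(N_A·ρ) = 4 × 192.2 / (6.022 × 10²³ × 22.40) = 5.699 × 10^-23 cm³, so a = 3.848 × 10^-8 cm = 3.848 Å.
Atoms touch along the face diagonal, so √2·a = 4r, so r = 0.3536 × a = 1.36 Å.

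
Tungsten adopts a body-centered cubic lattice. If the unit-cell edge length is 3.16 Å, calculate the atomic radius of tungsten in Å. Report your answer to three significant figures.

In a BCC lattice, atoms touch along the body diagonal, so √3·a = 4r.
r = √3·a/4 = 1.7321 × 3.16 / 4 = 1.37 Å.

1.37 Å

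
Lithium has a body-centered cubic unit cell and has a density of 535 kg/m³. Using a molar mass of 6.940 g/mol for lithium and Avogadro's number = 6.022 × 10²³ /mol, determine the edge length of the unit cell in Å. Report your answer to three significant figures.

With Z = 2 atoms per BCC cell, a³ = Z·M/(N_A·ρ) = 2 × 6.940 / (6.022 × 10²³ × 0.5350 g/cm³) = 4.308 × 10^-23 cm³.
a = (4.308 × 10^-23)^(1/3) = 3.506 × 10^-8 cm = 3.51 Å.

3.51 Å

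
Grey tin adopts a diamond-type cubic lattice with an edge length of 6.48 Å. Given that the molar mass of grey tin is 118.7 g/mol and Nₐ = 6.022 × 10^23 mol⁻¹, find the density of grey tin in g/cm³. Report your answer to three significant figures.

A diamond cubic unit cell contains Z = 8 atoms.
Cell volume: a³ = (6.48 Å)³ = (6.480 × 10^-8 cm)³ = 2.721 × 10^-22 cm³.
ρ = Z·M/(N_A·a³) = 8 × 118.7 / (6.022 × 10²³ × 2.721 × 10^-22) = 5.795 g/cm³.

5.80 g/cm³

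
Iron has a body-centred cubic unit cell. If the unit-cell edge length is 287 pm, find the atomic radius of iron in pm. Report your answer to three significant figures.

124 pm

In a BCC lattice, atoms touch along the body diagonal, so √3·a = 4r.
r = √3·a/4 = 1.7321 × 287 / 4 = 124 pm.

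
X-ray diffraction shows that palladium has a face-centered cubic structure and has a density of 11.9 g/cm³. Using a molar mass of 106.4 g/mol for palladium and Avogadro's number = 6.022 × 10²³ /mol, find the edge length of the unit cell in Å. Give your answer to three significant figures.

With Z = 4 atoms per FCC cell, a³ = Z·M/(N_A·ρ) = 4 × 106.4 / (6.022 × 10²³ × 11.90 g/cm³) = 5.939 × 10^-23 cm³.
a = (5.939 × 10^-23)^(1/3) = 3.902 × 10^-8 cm = 3.90 Å.

3.90 Å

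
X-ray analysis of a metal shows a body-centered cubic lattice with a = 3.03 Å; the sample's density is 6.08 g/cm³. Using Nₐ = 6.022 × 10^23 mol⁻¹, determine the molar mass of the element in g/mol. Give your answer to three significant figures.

A BCC cell has Z = 2 atoms; a = 3.030 × 10^-8 cm.
M = ρ·N_A·a³/Z = 6.08 × 6.022 × 10²³ × 2.782 × 10^-23 / 2 = 50.9 g/mol.

50.9 g/mol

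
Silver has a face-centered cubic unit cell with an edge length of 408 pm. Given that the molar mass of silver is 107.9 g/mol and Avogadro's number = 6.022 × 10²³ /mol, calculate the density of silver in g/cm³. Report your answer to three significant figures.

An FCC unit cell contains Z = 4 atoms.
Cell volume: a³ = (408 pm)³ = (4.080 × 10^-8 cm)³ = 6.792 × 10^-23 cm³.
ρ = Z·M/(N_A·a³) = 4 × 107.9 / (6.022 × 10²³ × 6.792 × 10^-23) = 10.55 g/cm³.

10.6 g/cm³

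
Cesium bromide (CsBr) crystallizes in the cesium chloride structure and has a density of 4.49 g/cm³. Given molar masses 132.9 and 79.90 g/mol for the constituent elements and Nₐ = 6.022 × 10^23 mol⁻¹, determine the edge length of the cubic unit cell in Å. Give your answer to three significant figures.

M(CsBr) = 212.8 g/mol; Z = 1 formula unit per cell.
a³ = Z·M/(N_A·ρ) = 1 × 212.8 / (6.022 × 10²³ × 4.49) = 7.870 × 10^-23 cm³, so a = 4.285 × 10^-8 cm = 4.29 Å.

4.29 Å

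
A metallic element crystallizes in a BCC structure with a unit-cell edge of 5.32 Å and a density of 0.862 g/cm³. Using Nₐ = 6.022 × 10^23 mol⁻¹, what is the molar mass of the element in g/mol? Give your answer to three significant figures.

A BCC cell has Z = 2 atoms; a = 5.320 × 10^-8 cm.
M = ρ·N_A·a³/Z = 0.862 × 6.022 × 10²³ × 1.506 × 10^-22 / 2 = 39.1 g/mol.

39.1 g/mol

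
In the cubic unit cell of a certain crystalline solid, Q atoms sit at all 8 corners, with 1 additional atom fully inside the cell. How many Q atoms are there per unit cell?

Corner atoms are shared by 8 cells (1/8 each), interior atoms are unshared.
Net atoms = 8 × 1/8 + 1 = 1 + 1 = 2.

2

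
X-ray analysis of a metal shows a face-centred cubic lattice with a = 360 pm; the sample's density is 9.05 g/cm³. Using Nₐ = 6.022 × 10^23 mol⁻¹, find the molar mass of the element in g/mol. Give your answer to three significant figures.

63.6 g/mol

An FCC cell has Z = 4 atoms; a = 3.600 × 10^-8 cm.
M = ρ·N_A·a³/Z = 9.05 × 6.022 × 10²³ × 4.666 × 10^-23 / 4 = 63.6 g/mol.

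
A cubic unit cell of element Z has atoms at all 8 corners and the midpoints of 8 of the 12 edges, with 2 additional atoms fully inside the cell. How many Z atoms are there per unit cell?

Corner atoms are shared by 8 cells (1/8 each), edge atoms by 4 (1/4 each), interior atoms are unshared.
Net atoms = 8 × 1/8 + 8 × 1/4 + 2 = 1 + 2 + 2 = 5.

5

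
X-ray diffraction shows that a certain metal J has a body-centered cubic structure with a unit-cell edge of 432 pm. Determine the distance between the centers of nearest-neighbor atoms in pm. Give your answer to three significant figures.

374 pm

In a BCC structure, atoms touch along the body diagonal, so √3·a = 4r; the nearest-neighbor distance equals 2r = 0.8660·a.
d = 0.8660 × 432 = 374 pm.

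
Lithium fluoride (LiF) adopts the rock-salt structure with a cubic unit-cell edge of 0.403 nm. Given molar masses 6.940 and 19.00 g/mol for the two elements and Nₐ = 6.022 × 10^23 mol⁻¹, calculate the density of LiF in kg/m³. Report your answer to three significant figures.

The rock-salt structure contains Z = 4 formula units per cell; M(LiF) = 6.940 + 19.00 = 25.94 g/mol.
a³ = (4.030 × 10^-8 cm)³ = 6.545 × 10^-23 cm³.
ρ = 4 × 25.94 / (6.022 × 10²³ × 6.545 × 10^-23) = 2.633 g/cm³ = 2630 kg/m³.

2630 kg/m³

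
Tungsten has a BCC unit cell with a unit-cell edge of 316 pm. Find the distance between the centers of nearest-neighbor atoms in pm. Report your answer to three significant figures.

In a BCC structure, atoms touch along the body diagonal, so √3·a = 4r; the nearest-neighbor distance equals 2r = 0.8660·a.
d = 0.8660 × 316 = 274 pm.

274 pm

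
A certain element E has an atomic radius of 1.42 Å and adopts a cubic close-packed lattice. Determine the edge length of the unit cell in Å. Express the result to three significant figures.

In an FCC lattice, atoms touch along the face diagonal, so √2·a = 4r.
a = 4r/√2 = 4 × 1.42 / 1.4142 = 4.02 Å.

4.02 Å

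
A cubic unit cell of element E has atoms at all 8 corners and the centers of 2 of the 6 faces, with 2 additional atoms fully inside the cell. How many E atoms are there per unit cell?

Corner atoms are shared by 8 cells (1/8 each), face atoms by 2 (1/2 each), interior atoms are unshared.
Net atoms = 8 × 1/8 + 2 × 1/2 + 2 = 1 + 1 + 2 = 4.

4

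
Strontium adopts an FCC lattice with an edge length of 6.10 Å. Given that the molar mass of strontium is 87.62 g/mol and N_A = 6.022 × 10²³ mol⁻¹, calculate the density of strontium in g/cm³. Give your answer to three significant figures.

2.56 g/cm³

An FCC unit cell contains Z = 4 atoms.
Cell volume: a³ = (6.10 Å)³ = (6.100 × 10^-8 cm)³ = 2.270 × 10^-22 cm³.
ρ = Z·M/(N_A·a³) = 4 × 87.62 / (6.022 × 10²³ × 2.270 × 10^-22) = 2.564 g/cm³.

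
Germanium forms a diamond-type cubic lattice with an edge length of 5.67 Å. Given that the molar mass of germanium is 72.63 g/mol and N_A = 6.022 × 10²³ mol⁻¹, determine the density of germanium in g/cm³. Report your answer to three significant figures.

5.29 g/cm³

A diamond cubic unit cell contains Z = 8 atoms.
Cell volume: a³ = (5.67 Å)³ = (5.670 × 10^-8 cm)³ = 1.823 × 10^-22 cm³.
ρ = Z·M/(N_A·a³) = 8 × 72.63 / (6.022 × 10²³ × 1.823 × 10^-22) = 5.293 g/cm³.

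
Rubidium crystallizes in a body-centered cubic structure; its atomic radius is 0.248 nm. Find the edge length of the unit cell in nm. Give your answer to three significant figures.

In a BCC lattice, atoms touch along the body diagonal, so √3·a = 4r.
a = 4r/√3 = 4 × 0.248 / 1.7321 = 0.573 nm.

0.573 nm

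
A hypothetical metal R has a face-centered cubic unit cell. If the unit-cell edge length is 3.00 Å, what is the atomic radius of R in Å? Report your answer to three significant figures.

In an FCC lattice, atoms touch along the face diagonal, so √2·a = 4r.
r = √2·a/4 = 1.4142 × 3.00 / 4 = 1.06 Å.

1.06 Å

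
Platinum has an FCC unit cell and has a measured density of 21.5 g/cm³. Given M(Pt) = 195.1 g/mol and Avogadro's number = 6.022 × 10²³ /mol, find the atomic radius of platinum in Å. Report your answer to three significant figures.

1.39 Å

For an FCC cell (Z = 4), a³ = Z·M/(N_A·ρ) = 4 × 195.1 / (6.022 × 10²³ × 21.50) = 6.028 × 10^-23 cm³, so a = 3.921 × 10^-8 cm = 3.921 Å.
Atoms touch along the face diagonal, so √2·a = 4r, so r = 0.3536 × a = 1.39 Å.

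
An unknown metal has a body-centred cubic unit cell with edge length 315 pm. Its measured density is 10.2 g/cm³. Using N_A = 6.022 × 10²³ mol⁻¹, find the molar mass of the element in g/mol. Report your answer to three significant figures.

96.0 g/mol

A BCC cell has Z = 2 atoms; a = 3.150 × 10^-8 cm.
M = ρ·N_A·a³/Z = 10.2 × 6.022 × 10²³ × 3.126 × 10^-23 / 2 = 96.0 g/mol.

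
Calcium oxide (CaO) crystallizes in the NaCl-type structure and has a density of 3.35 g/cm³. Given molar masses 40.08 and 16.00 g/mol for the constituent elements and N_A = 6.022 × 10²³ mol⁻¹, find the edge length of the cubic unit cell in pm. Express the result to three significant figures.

481 pm

M(CaO) = 56.08 g/mol; Z = 4 formula units per cell.
a³ = Z·M/(N_A·ρ) = 4 × 56.08 / (6.022 × 10²³ × 3.35) = 1.112 × 10^-22 cm³, so a = 4.809 × 10^-8 cm = 481 pm.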